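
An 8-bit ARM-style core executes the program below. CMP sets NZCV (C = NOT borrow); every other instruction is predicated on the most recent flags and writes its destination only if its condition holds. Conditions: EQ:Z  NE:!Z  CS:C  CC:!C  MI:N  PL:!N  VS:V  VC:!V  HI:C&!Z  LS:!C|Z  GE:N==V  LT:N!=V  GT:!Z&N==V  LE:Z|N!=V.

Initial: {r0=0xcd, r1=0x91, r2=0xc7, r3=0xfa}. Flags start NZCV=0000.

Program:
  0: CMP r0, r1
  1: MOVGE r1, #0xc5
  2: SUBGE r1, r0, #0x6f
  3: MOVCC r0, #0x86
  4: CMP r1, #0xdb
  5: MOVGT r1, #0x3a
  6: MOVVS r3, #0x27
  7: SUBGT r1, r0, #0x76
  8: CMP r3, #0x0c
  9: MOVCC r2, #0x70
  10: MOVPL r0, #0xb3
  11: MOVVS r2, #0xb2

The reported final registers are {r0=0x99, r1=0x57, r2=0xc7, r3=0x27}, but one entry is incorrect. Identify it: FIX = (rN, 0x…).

0: ✓ CMP  NZCV=0010
1: ✓ MOVGE  r1←0xc5
2: ✓ SUBGE  r1←0x5e
3: · MOVCC
4: ✓ CMP  NZCV=1001
5: ✓ MOVGT  r1←0x3a
6: ✓ MOVVS  r3←0x27
7: ✓ SUBGT  r1←0x57
8: ✓ CMP  NZCV=0010
9: · MOVCC
10: ✓ MOVPL  r0←0xb3
11: · MOVVS

FIX = (r0, 0xb3)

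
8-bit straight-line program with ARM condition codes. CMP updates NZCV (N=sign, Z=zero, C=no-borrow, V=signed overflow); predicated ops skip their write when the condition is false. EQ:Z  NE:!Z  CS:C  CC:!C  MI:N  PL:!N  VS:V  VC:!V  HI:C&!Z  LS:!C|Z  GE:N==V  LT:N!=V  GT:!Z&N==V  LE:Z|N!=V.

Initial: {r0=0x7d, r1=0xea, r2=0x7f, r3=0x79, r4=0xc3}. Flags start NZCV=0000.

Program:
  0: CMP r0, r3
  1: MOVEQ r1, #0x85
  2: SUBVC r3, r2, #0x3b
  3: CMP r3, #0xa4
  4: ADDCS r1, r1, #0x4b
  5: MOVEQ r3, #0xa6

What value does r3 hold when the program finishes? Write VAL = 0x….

[0] flags=0010 → (cmp)
[1] flags=0010 EQ?F → skip
[2] flags=0010 VC?T → r3=0x44
[3] flags=1001 → (cmp)
[4] flags=1001 CS?F → skip
[5] flags=1001 EQ?F → skip

VAL = 0x44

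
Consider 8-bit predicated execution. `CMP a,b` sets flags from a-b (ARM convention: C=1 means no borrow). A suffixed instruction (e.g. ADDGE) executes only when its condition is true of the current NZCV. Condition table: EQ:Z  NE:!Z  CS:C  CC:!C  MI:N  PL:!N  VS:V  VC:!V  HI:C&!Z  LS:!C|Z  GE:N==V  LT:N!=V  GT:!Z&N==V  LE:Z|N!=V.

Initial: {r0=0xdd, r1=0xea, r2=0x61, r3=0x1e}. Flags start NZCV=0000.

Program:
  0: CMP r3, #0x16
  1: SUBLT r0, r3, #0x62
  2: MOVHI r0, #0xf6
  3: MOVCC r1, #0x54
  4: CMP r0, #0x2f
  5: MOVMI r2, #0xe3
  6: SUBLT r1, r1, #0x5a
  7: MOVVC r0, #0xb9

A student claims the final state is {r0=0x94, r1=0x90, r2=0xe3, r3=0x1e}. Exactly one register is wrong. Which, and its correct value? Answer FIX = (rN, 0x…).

[0] flags=0010 → (cmp)
[1] flags=0010 LT?F → skip
[2] flags=0010 HI?T → r0=0xf6
[3] flags=0010 CC?F → skip
[4] flags=1010 → (cmp)
[5] flags=1010 MI?T → r2=0xe3
[6] flags=1010 LT?T → r1=0x90
[7] flags=1010 VC?T → r0=0xb9

FIX = (r0, 0xb9)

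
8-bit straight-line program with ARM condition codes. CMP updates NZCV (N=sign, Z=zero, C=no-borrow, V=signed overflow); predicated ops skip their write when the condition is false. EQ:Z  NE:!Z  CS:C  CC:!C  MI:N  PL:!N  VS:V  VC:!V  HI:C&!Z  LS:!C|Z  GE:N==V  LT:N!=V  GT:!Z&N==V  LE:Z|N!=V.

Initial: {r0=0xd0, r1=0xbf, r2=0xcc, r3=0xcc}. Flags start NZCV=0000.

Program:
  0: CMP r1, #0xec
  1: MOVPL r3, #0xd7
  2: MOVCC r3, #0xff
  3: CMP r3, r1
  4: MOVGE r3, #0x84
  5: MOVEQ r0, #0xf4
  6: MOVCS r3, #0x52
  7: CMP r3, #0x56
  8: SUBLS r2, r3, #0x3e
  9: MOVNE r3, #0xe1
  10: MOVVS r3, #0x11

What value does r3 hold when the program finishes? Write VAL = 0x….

[0] flags=1000 → (cmp)
[1] flags=1000 PL?F → skip
[2] flags=1000 CC?T → r3=0xff
[3] flags=0010 → (cmp)
[4] flags=0010 GE?T → r3=0x84
[5] flags=0010 EQ?F → skip
[6] flags=0010 CS?T → r3=0x52
[7] flags=1000 → (cmp)
[8] flags=1000 LS?T → r2=0x14
[9] flags=1000 NE?T → r3=0xe1
[10] flags=1000 VS?F → skip

VAL = 0xe1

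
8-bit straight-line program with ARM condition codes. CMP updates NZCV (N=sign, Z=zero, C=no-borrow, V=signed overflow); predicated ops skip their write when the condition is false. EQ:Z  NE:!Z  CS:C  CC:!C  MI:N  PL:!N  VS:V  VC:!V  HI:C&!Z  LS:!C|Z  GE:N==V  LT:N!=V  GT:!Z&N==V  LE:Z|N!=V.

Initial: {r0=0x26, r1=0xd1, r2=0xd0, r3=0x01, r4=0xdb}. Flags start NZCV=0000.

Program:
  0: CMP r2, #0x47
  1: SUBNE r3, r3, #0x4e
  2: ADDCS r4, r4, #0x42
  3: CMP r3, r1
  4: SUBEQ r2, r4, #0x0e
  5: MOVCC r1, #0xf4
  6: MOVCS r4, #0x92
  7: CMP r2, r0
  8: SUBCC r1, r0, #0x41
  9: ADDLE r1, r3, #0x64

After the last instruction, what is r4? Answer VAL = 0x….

VAL = 0x1d

0: ✓ CMP  NZCV=1010
1: ✓ SUBNE  r3←0xb3
2: ✓ ADDCS  r4←0x1d
3: ✓ CMP  NZCV=1000
4: · SUBEQ
5: ✓ MOVCC  r1←0xf4
6: · MOVCS
7: ✓ CMP  NZCV=1010
8: · SUBCC
9: ✓ ADDLE  r1←0x17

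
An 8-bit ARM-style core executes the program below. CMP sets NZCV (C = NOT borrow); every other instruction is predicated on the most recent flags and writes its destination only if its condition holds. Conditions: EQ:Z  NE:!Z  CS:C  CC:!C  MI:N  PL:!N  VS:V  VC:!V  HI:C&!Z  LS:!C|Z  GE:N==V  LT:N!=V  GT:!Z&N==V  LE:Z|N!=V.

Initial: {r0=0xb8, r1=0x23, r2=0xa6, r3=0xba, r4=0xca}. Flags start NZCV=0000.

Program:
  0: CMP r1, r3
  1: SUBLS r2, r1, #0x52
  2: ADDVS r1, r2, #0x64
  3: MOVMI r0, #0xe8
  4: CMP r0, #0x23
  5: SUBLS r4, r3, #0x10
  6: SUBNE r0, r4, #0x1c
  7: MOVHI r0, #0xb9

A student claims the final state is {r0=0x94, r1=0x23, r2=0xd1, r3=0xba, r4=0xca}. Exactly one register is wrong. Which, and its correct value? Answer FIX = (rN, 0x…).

[0] flags=0000 → (cmp)
[1] flags=0000 LS?T → r2=0xd1
[2] flags=0000 VS?F → skip
[3] flags=0000 MI?F → skip
[4] flags=1010 → (cmp)
[5] flags=1010 LS?F → skip
[6] flags=1010 NE?T → r0=0xae
[7] flags=1010 HI?T → r0=0xb9

FIX = (r0, 0xb9)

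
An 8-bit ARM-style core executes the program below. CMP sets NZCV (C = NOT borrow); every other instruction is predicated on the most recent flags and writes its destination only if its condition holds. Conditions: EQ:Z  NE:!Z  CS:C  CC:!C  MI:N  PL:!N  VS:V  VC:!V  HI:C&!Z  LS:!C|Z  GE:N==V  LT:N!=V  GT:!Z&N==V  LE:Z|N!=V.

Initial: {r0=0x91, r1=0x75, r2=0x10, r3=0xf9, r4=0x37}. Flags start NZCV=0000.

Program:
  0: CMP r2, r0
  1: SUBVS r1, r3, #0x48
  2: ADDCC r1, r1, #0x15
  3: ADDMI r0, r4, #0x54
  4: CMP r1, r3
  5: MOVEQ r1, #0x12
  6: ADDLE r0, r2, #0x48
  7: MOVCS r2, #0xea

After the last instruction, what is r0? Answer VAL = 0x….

VAL = 0x58

[0] flags=0000 → (cmp)
[1] flags=0000 VS?F → skip
[2] flags=0000 CC?T → r1=0x8a
[3] flags=0000 MI?F → skip
[4] flags=1000 → (cmp)
[5] flags=1000 EQ?F → skip
[6] flags=1000 LE?T → r0=0x58
[7] flags=1000 CS?F → skip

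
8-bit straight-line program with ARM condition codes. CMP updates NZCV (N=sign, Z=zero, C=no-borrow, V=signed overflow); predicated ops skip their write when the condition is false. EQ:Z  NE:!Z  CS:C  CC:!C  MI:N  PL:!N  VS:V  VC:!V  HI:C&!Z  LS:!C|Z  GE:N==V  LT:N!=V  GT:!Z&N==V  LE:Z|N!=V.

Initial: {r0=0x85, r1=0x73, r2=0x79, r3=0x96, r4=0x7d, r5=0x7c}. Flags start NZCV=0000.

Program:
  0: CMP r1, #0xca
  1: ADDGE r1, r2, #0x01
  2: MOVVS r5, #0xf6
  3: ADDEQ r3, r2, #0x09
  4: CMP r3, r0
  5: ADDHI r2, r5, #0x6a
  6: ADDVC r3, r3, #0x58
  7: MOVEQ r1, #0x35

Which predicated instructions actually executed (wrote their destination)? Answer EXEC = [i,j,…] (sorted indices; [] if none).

[0] flags=1001 → (cmp)
[1] flags=1001 GE?T → r1=0x7a
[2] flags=1001 VS?T → r5=0xf6
[3] flags=1001 EQ?F → skip
[4] flags=0010 → (cmp)
[5] flags=0010 HI?T → r2=0x60
[6] flags=0010 VC?T → r3=0xee
[7] flags=0010 EQ?F → skip

EXEC = [1,2,5,6]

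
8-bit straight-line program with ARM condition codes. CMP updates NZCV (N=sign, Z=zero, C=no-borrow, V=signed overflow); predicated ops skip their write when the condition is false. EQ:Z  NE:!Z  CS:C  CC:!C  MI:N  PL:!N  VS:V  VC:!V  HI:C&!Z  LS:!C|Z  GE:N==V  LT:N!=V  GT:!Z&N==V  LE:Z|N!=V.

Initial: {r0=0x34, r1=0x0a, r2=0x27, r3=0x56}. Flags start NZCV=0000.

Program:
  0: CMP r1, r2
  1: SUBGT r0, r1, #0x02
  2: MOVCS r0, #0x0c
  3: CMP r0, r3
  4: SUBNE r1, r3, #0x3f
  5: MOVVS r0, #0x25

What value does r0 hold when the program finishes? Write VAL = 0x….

[0] flags=1000 → (cmp)
[1] flags=1000 GT?F → skip
[2] flags=1000 CS?F → skip
[3] flags=1000 → (cmp)
[4] flags=1000 NE?T → r1=0x17
[5] flags=1000 VS?F → skip

VAL = 0x34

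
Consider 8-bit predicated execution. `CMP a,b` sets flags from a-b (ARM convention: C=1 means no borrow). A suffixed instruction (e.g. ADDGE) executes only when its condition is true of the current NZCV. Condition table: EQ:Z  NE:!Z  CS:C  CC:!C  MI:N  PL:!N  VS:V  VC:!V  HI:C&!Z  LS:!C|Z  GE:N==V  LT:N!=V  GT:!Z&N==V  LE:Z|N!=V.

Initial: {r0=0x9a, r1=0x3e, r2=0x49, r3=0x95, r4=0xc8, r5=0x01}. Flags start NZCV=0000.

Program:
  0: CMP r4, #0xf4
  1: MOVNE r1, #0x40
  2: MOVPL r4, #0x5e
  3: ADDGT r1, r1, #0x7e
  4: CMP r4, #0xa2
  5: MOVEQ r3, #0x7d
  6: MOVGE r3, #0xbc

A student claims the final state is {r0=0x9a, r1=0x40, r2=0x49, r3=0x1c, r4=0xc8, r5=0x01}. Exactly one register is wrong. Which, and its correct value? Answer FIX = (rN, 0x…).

FIX = (r3, 0xbc)

[0] flags=1000 → (cmp)
[1] flags=1000 NE?T → r1=0x40
[2] flags=1000 PL?F → skip
[3] flags=1000 GT?F → skip
[4] flags=0010 → (cmp)
[5] flags=0010 EQ?F → skip
[6] flags=0010 GE?T → r3=0xbc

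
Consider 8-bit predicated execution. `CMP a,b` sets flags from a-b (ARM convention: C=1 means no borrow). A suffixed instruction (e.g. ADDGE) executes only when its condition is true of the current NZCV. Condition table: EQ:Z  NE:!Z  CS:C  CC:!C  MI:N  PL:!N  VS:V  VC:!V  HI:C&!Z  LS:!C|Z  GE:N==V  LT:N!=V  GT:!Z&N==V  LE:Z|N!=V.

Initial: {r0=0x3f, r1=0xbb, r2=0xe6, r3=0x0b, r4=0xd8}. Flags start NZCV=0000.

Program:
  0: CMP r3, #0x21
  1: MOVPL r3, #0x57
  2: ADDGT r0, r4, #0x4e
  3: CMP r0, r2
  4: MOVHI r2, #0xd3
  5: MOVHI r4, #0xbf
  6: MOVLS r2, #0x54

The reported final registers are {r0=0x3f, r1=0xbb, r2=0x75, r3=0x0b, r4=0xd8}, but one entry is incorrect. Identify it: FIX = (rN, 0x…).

0: ✓ CMP  NZCV=1000
1: · MOVPL
2: · ADDGT
3: ✓ CMP  NZCV=0000
4: · MOVHI
5: · MOVHI
6: ✓ MOVLS  r2←0x54

FIX = (r2, 0x54)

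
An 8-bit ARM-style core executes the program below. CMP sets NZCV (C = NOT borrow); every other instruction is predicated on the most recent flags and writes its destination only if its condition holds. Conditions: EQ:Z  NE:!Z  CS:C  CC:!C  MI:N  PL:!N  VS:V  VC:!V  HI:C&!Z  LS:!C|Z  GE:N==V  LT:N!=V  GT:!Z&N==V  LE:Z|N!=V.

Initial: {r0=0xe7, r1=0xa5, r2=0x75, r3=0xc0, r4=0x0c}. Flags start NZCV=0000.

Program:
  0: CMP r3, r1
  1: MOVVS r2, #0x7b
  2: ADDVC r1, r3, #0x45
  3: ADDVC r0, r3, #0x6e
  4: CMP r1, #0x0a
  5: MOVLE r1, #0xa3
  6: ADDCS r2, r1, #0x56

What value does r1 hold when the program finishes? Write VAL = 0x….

[0] flags=0010 → (cmp)
[1] flags=0010 VS?F → skip
[2] flags=0010 VC?T → r1=0x05
[3] flags=0010 VC?T → r0=0x2e
[4] flags=1000 → (cmp)
[5] flags=1000 LE?T → r1=0xa3
[6] flags=1000 CS?F → skip

VAL = 0xa3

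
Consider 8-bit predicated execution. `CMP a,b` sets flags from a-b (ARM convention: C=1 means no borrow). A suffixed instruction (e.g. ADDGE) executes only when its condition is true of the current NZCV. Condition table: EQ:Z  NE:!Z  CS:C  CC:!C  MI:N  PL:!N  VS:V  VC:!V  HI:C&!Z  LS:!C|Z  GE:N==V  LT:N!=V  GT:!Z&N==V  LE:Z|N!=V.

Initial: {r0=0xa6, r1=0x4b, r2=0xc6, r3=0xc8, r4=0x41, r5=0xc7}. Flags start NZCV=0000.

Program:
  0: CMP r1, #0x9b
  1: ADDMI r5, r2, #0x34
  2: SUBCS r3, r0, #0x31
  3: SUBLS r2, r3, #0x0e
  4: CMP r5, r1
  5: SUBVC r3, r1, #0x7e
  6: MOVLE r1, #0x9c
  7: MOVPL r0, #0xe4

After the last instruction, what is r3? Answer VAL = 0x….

[0] flags=1001 → (cmp)
[1] flags=1001 MI?T → r5=0xfa
[2] flags=1001 CS?F → skip
[3] flags=1001 LS?T → r2=0xba
[4] flags=1010 → (cmp)
[5] flags=1010 VC?T → r3=0xcd
[6] flags=1010 LE?T → r1=0x9c
[7] flags=1010 PL?F → skip

VAL = 0xcd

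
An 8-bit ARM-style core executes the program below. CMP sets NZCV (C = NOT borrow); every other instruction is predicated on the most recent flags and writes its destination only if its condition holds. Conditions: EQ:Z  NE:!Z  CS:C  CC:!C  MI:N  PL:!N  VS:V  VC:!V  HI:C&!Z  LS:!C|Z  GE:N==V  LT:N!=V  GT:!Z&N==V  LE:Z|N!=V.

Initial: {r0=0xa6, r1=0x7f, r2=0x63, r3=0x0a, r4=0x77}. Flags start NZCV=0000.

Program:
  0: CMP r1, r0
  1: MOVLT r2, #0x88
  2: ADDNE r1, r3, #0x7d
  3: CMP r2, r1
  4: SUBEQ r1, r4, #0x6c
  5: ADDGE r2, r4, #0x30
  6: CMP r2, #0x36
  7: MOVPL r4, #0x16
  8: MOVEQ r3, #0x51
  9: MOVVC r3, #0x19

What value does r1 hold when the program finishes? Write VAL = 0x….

VAL = 0x87

[0] flags=1001 → (cmp)
[1] flags=1001 LT?F → skip
[2] flags=1001 NE?T → r1=0x87
[3] flags=1001 → (cmp)
[4] flags=1001 EQ?F → skip
[5] flags=1001 GE?T → r2=0xa7
[6] flags=0011 → (cmp)
[7] flags=0011 PL?T → r4=0x16
[8] flags=0011 EQ?F → skip
[9] flags=0011 VC?F → skip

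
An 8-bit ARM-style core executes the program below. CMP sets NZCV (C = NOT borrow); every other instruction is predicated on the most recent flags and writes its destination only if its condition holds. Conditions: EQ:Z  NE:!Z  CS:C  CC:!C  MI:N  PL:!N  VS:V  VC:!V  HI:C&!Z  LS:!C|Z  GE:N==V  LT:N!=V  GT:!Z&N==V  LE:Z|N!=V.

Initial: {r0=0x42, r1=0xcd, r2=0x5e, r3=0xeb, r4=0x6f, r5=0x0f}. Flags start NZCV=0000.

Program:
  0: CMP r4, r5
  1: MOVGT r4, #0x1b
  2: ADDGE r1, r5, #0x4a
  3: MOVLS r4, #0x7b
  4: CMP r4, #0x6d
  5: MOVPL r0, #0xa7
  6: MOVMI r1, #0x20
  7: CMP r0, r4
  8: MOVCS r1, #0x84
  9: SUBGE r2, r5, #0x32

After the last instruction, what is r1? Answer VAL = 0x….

[0] flags=0010 → (cmp)
[1] flags=0010 GT?T → r4=0x1b
[2] flags=0010 GE?T → r1=0x59
[3] flags=0010 LS?F → skip
[4] flags=1000 → (cmp)
[5] flags=1000 PL?F → skip
[6] flags=1000 MI?T → r1=0x20
[7] flags=0010 → (cmp)
[8] flags=0010 CS?T → r1=0x84
[9] flags=0010 GE?T → r2=0xdd

VAL = 0x84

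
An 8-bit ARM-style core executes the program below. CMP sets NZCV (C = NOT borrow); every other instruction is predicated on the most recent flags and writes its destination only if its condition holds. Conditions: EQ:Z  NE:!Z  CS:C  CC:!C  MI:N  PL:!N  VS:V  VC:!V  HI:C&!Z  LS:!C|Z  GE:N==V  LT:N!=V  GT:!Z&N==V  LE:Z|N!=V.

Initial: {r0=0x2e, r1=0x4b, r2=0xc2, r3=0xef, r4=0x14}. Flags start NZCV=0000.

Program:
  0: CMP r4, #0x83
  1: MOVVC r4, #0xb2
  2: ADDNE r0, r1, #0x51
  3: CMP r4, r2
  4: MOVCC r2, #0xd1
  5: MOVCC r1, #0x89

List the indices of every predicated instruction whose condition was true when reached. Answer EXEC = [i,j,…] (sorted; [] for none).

EXEC = [2,4,5]

[0] flags=1001 → (cmp)
[1] flags=1001 VC?F → skip
[2] flags=1001 NE?T → r0=0x9c
[3] flags=0000 → (cmp)
[4] flags=0000 CC?T → r2=0xd1
[5] flags=0000 CC?T → r1=0x89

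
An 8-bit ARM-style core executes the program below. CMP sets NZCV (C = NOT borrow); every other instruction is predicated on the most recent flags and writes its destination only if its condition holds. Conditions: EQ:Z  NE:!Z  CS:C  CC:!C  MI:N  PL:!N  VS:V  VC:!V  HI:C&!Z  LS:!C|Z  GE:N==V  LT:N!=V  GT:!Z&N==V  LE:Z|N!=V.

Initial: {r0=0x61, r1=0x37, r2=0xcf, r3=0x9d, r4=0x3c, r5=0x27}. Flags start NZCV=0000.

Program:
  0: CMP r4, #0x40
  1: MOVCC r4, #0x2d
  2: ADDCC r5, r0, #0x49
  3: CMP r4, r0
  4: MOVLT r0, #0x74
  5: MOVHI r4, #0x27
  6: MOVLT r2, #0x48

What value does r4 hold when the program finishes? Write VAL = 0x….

0: ✓ CMP  NZCV=1000
1: ✓ MOVCC  r4←0x2d
2: ✓ ADDCC  r5←0xaa
3: ✓ CMP  NZCV=1000
4: ✓ MOVLT  r0←0x74
5: · MOVHI
6: ✓ MOVLT  r2←0x48

VAL = 0x2d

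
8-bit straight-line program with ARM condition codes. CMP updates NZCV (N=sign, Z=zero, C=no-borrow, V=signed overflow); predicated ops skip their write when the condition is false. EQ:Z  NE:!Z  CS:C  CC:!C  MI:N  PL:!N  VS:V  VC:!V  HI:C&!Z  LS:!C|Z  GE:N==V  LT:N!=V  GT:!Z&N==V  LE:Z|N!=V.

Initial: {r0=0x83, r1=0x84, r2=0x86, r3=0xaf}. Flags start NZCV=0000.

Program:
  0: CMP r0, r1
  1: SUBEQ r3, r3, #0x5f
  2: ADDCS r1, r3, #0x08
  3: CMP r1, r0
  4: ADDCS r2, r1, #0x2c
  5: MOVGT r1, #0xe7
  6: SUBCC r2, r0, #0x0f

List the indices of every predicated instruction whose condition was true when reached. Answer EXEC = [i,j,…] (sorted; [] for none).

EXEC = [4,5]

[0] flags=1000 → (cmp)
[1] flags=1000 EQ?F → skip
[2] flags=1000 CS?F → skip
[3] flags=0010 → (cmp)
[4] flags=0010 CS?T → r2=0xb0
[5] flags=0010 GT?T → r1=0xe7
[6] flags=0010 CC?F → skip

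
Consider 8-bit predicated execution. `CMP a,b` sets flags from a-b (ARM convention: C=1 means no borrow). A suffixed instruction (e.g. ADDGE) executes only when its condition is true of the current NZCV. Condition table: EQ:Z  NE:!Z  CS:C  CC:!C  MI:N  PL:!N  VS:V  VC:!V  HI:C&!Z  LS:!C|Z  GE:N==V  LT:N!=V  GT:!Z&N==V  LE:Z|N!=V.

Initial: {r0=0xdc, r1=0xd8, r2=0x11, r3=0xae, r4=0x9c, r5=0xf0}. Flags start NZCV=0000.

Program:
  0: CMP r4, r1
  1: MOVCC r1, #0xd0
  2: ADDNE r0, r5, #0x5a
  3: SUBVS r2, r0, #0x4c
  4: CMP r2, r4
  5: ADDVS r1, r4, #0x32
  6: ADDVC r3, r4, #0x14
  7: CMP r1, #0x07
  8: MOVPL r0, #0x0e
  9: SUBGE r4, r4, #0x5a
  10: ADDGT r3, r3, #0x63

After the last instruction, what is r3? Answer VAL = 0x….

VAL = 0xb0

[0] flags=1000 → (cmp)
[1] flags=1000 CC?T → r1=0xd0
[2] flags=1000 NE?T → r0=0x4a
[3] flags=1000 VS?F → skip
[4] flags=0000 → (cmp)
[5] flags=0000 VS?F → skip
[6] flags=0000 VC?T → r3=0xb0
[7] flags=1010 → (cmp)
[8] flags=1010 PL?F → skip
[9] flags=1010 GE?F → skip
[10] flags=1010 GT?F → skip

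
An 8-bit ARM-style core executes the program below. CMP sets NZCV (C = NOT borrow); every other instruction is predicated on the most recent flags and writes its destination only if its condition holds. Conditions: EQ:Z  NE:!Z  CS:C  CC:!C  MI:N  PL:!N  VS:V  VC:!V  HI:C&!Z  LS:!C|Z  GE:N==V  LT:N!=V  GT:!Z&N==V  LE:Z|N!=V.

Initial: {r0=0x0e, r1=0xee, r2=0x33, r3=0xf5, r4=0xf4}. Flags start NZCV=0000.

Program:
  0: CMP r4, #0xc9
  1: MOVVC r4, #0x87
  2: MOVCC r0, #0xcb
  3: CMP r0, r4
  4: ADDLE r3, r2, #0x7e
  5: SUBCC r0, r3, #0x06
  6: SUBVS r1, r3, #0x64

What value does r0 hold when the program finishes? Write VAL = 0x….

0: ✓ CMP  NZCV=0010
1: ✓ MOVVC  r4←0x87
2: · MOVCC
3: ✓ CMP  NZCV=1001
4: · ADDLE
5: ✓ SUBCC  r0←0xef
6: ✓ SUBVS  r1←0x91

VAL = 0xef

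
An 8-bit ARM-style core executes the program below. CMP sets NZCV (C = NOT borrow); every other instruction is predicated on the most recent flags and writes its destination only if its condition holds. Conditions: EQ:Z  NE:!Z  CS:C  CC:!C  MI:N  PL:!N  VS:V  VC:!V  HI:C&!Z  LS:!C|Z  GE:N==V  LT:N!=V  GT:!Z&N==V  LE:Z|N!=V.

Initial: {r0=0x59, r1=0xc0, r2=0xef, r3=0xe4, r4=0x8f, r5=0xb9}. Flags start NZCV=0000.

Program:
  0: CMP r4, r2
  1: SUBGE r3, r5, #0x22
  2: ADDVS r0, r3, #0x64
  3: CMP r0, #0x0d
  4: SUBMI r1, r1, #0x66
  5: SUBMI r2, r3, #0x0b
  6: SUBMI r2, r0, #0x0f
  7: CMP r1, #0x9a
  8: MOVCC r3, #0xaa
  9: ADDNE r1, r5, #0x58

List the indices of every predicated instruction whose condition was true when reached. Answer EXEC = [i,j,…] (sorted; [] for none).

EXEC = [9]

0: ✓ CMP  NZCV=1000
1: · SUBGE
2: · ADDVS
3: ✓ CMP  NZCV=0010
4: · SUBMI
5: · SUBMI
6: · SUBMI
7: ✓ CMP  NZCV=0010
8: · MOVCC
9: ✓ ADDNE  r1←0x11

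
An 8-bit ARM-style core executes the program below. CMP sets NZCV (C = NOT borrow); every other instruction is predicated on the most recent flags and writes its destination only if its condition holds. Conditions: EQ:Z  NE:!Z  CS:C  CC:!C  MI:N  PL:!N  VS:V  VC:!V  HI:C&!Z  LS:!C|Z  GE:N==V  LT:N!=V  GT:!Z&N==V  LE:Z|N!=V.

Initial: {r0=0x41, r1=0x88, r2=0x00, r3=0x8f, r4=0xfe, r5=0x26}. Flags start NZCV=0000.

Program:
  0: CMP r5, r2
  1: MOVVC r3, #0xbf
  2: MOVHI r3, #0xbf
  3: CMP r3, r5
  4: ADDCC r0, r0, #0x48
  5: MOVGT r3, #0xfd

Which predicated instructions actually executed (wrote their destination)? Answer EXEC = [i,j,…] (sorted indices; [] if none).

EXEC = [1,2]

0: ✓ CMP  NZCV=0010
1: ✓ MOVVC  r3←0xbf
2: ✓ MOVHI  r3←0xbf
3: ✓ CMP  NZCV=1010
4: · ADDCC
5: · MOVGT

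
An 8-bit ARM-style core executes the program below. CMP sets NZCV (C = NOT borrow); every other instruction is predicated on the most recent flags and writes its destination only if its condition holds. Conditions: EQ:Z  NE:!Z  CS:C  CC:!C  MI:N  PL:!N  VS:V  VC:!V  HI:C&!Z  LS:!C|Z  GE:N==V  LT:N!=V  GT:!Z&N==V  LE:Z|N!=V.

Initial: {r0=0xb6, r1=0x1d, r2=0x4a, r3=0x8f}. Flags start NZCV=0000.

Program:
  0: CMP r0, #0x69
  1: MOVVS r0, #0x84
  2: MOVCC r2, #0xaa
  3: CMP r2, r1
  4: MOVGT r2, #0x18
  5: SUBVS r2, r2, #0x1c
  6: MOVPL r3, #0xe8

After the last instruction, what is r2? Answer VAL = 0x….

VAL = 0x18

[0] flags=0011 → (cmp)
[1] flags=0011 VS?T → r0=0x84
[2] flags=0011 CC?F → skip
[3] flags=0010 → (cmp)
[4] flags=0010 GT?T → r2=0x18
[5] flags=0010 VS?F → skip
[6] flags=0010 PL?T → r3=0xe8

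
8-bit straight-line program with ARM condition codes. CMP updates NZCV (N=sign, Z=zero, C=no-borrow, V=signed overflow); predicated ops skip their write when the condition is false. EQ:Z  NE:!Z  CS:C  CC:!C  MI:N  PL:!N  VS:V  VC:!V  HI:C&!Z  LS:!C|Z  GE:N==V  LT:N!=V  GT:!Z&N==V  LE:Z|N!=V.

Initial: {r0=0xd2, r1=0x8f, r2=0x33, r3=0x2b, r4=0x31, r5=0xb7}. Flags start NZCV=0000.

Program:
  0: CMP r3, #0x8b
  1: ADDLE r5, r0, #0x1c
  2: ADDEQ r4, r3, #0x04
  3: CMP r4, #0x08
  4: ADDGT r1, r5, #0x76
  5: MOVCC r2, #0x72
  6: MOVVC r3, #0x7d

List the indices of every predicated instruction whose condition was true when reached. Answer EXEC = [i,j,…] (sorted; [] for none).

0: ✓ CMP  NZCV=1001
1: · ADDLE
2: · ADDEQ
3: ✓ CMP  NZCV=0010
4: ✓ ADDGT  r1←0x2d
5: · MOVCC
6: ✓ MOVVC  r3←0x7d

EXEC = [4,6]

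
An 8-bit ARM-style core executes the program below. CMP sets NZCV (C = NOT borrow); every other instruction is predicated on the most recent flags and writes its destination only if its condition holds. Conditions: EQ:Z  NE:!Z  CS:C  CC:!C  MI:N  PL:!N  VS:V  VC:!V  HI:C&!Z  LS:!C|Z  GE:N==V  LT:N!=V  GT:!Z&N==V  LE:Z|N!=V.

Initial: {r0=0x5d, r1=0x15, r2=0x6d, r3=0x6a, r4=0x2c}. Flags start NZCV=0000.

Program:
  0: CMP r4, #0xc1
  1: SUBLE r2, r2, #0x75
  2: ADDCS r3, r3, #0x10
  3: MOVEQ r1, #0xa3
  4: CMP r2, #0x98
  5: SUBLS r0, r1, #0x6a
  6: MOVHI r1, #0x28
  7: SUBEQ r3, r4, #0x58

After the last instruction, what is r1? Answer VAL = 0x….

0: ✓ CMP  NZCV=0000
1: · SUBLE
2: · ADDCS
3: · MOVEQ
4: ✓ CMP  NZCV=1001
5: ✓ SUBLS  r0←0xab
6: · MOVHI
7: · SUBEQ

VAL = 0x15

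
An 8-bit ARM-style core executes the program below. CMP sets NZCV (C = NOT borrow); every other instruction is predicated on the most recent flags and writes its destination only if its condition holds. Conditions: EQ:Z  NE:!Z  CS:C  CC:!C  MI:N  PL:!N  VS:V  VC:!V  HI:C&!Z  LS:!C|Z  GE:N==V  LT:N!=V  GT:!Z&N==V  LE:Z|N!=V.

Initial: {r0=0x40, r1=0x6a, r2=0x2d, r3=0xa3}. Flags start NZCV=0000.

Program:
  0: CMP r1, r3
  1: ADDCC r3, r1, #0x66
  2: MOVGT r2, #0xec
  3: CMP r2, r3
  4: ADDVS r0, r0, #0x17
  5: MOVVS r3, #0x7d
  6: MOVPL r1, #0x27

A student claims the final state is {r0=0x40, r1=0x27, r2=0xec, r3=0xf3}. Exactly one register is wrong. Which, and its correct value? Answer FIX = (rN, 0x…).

FIX = (r3, 0xd0)

0: ✓ CMP  NZCV=1001
1: ✓ ADDCC  r3←0xd0
2: ✓ MOVGT  r2←0xec
3: ✓ CMP  NZCV=0010
4: · ADDVS
5: · MOVVS
6: ✓ MOVPL  r1←0x27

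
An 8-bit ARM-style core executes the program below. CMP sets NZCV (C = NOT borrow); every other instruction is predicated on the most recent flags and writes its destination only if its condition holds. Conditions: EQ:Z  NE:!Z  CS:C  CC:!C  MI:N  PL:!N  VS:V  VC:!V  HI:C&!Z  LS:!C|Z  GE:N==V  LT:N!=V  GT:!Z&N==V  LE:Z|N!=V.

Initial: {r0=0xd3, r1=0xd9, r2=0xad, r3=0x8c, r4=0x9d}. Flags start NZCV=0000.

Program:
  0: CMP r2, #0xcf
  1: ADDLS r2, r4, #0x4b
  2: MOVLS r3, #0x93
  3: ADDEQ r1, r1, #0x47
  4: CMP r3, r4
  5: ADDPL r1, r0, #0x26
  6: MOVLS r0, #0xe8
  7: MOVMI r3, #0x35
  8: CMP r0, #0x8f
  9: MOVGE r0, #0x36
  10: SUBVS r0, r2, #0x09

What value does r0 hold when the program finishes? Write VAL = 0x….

[0] flags=1000 → (cmp)
[1] flags=1000 LS?T → r2=0xe8
[2] flags=1000 LS?T → r3=0x93
[3] flags=1000 EQ?F → skip
[4] flags=1000 → (cmp)
[5] flags=1000 PL?F → skip
[6] flags=1000 LS?T → r0=0xe8
[7] flags=1000 MI?T → r3=0x35
[8] flags=0010 → (cmp)
[9] flags=0010 GE?T → r0=0x36
[10] flags=0010 VS?F → skip

VAL = 0x36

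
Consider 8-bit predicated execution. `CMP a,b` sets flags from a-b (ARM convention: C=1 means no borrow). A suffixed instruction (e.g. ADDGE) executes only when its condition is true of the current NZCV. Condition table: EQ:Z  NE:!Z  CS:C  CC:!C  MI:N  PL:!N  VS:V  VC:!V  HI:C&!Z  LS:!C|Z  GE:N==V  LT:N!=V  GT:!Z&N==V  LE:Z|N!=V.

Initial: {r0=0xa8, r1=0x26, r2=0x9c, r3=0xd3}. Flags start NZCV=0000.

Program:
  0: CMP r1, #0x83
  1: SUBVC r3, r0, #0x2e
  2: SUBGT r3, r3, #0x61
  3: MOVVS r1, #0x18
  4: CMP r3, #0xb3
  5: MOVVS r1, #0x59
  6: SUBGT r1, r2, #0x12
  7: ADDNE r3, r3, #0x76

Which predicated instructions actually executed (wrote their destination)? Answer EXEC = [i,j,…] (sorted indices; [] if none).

EXEC = [2,3,5,6,7]

[0] flags=1001 → (cmp)
[1] flags=1001 VC?F → skip
[2] flags=1001 GT?T → r3=0x72
[3] flags=1001 VS?T → r1=0x18
[4] flags=1001 → (cmp)
[5] flags=1001 VS?T → r1=0x59
[6] flags=1001 GT?T → r1=0x8a
[7] flags=1001 NE?T → r3=0xe8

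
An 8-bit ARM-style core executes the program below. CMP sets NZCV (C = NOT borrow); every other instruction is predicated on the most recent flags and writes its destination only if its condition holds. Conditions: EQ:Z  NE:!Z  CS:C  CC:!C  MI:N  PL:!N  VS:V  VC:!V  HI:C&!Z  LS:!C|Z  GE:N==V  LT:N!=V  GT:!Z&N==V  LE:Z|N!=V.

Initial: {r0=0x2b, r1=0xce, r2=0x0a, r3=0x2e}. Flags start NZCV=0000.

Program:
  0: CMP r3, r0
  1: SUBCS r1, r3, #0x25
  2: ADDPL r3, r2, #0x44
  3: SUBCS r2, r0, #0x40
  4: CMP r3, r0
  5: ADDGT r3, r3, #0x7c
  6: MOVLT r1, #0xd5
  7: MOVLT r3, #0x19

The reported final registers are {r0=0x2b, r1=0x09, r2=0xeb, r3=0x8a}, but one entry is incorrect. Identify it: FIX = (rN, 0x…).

FIX = (r3, 0xca)

[0] flags=0010 → (cmp)
[1] flags=0010 CS?T → r1=0x09
[2] flags=0010 PL?T → r3=0x4e
[3] flags=0010 CS?T → r2=0xeb
[4] flags=0010 → (cmp)
[5] flags=0010 GT?T → r3=0xca
[6] flags=0010 LT?F → skip
[7] flags=0010 LT?F → skip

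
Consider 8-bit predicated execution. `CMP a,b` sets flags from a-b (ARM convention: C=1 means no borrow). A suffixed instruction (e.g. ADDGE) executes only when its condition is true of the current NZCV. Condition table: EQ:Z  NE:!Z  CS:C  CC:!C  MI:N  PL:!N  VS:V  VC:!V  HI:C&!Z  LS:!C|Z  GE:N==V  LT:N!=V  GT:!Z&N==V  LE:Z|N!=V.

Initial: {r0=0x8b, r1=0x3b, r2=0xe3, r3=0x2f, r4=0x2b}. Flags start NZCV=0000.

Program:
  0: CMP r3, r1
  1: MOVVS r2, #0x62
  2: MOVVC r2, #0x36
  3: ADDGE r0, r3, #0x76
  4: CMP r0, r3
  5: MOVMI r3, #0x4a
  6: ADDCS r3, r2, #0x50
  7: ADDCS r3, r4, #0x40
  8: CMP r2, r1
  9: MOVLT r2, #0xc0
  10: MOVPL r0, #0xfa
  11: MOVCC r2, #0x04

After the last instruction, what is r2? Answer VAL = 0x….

[0] flags=1000 → (cmp)
[1] flags=1000 VS?F → skip
[2] flags=1000 VC?T → r2=0x36
[3] flags=1000 GE?F → skip
[4] flags=0011 → (cmp)
[5] flags=0011 MI?F → skip
[6] flags=0011 CS?T → r3=0x86
[7] flags=0011 CS?T → r3=0x6b
[8] flags=1000 → (cmp)
[9] flags=1000 LT?T → r2=0xc0
[10] flags=1000 PL?F → skip
[11] flags=1000 CC?T → r2=0x04

VAL = 0x04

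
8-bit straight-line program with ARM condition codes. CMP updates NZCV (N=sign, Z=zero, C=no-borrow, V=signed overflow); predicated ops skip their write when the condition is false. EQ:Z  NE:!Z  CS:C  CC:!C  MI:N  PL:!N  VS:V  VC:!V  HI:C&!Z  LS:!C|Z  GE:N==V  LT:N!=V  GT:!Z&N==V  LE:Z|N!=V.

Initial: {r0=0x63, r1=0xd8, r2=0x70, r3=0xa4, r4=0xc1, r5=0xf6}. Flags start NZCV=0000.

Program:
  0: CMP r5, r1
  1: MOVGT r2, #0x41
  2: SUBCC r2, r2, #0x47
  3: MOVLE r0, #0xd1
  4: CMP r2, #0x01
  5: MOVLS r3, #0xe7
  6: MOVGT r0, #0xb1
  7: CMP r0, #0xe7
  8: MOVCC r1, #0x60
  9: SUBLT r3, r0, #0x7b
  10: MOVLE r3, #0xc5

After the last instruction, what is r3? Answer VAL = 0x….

VAL = 0xc5

0: ✓ CMP  NZCV=0010
1: ✓ MOVGT  r2←0x41
2: · SUBCC
3: · MOVLE
4: ✓ CMP  NZCV=0010
5: · MOVLS
6: ✓ MOVGT  r0←0xb1
7: ✓ CMP  NZCV=1000
8: ✓ MOVCC  r1←0x60
9: ✓ SUBLT  r3←0x36
10: ✓ MOVLE  r3←0xc5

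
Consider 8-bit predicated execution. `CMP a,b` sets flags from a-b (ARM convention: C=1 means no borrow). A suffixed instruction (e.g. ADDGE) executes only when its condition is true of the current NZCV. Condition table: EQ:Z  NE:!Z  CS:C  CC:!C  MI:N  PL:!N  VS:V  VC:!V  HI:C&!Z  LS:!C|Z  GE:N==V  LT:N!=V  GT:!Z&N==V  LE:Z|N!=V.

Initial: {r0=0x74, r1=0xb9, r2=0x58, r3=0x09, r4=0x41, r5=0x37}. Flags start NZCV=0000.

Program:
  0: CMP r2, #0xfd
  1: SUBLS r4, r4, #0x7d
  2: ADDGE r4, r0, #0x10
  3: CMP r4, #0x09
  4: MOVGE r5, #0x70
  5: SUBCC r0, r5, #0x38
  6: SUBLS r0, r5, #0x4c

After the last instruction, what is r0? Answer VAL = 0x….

VAL = 0x74

[0] flags=0000 → (cmp)
[1] flags=0000 LS?T → r4=0xc4
[2] flags=0000 GE?T → r4=0x84
[3] flags=0011 → (cmp)
[4] flags=0011 GE?F → skip
[5] flags=0011 CC?F → skip
[6] flags=0011 LS?F → skip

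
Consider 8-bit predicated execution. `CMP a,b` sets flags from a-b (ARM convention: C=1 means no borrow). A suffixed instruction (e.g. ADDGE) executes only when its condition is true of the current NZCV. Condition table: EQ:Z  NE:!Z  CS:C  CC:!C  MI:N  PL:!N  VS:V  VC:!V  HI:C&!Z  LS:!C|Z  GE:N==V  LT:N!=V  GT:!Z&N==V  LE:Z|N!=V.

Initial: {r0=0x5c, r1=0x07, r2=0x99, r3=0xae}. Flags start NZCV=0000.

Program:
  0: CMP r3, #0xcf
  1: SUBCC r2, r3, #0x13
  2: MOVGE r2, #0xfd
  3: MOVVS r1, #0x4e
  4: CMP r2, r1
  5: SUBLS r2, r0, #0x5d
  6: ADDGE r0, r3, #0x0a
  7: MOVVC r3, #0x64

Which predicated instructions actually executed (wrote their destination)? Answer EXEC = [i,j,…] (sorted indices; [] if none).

EXEC = [1,7]

[0] flags=1000 → (cmp)
[1] flags=1000 CC?T → r2=0x9b
[2] flags=1000 GE?F → skip
[3] flags=1000 VS?F → skip
[4] flags=1010 → (cmp)
[5] flags=1010 LS?F → skip
[6] flags=1010 GE?F → skip
[7] flags=1010 VC?T → r3=0x64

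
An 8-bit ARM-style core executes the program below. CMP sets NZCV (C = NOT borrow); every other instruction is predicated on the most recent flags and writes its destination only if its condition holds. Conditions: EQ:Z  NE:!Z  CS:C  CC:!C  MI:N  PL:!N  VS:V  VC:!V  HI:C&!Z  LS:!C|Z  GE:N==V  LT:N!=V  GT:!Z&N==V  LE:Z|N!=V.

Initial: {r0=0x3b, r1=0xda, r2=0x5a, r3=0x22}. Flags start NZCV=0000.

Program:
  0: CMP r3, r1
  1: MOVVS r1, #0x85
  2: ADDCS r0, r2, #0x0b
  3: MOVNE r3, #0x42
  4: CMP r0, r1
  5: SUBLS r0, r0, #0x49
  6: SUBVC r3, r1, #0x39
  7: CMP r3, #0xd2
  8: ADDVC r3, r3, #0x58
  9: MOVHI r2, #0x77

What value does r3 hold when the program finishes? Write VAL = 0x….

[0] flags=0000 → (cmp)
[1] flags=0000 VS?F → skip
[2] flags=0000 CS?F → skip
[3] flags=0000 NE?T → r3=0x42
[4] flags=0000 → (cmp)
[5] flags=0000 LS?T → r0=0xf2
[6] flags=0000 VC?T → r3=0xa1
[7] flags=1000 → (cmp)
[8] flags=1000 VC?T → r3=0xf9
[9] flags=1000 HI?F → skip

VAL = 0xf9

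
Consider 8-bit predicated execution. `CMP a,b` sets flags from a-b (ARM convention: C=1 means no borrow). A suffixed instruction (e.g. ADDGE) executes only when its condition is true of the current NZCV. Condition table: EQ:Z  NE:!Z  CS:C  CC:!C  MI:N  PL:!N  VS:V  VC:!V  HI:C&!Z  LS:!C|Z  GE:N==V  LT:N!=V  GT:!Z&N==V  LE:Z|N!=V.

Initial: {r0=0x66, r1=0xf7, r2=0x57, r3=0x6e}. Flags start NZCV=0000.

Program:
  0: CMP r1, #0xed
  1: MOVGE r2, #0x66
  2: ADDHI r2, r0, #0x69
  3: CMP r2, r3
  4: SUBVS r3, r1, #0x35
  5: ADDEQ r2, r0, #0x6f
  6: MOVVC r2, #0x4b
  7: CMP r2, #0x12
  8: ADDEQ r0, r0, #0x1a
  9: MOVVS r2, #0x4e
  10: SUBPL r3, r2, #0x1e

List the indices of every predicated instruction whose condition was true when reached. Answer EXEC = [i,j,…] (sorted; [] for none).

EXEC = [1,2,4]

0: ✓ CMP  NZCV=0010
1: ✓ MOVGE  r2←0x66
2: ✓ ADDHI  r2←0xcf
3: ✓ CMP  NZCV=0011
4: ✓ SUBVS  r3←0xc2
5: · ADDEQ
6: · MOVVC
7: ✓ CMP  NZCV=1010
8: · ADDEQ
9: · MOVVS
10: · SUBPL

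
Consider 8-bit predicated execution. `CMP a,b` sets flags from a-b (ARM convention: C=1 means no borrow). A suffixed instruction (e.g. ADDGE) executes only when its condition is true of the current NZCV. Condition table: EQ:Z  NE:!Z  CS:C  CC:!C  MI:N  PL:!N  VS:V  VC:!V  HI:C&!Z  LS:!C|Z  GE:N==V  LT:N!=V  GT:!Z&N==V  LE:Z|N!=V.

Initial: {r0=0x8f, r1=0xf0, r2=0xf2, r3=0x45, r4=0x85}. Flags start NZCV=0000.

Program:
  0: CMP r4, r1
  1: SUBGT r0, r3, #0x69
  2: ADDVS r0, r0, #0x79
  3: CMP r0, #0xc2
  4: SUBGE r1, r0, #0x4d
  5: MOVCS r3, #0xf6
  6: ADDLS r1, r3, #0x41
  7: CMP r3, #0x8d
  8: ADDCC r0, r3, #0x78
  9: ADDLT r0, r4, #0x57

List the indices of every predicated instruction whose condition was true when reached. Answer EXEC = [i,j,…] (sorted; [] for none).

EXEC = [6,8]

0: ✓ CMP  NZCV=1000
1: · SUBGT
2: · ADDVS
3: ✓ CMP  NZCV=1000
4: · SUBGE
5: · MOVCS
6: ✓ ADDLS  r1←0x86
7: ✓ CMP  NZCV=1001
8: ✓ ADDCC  r0←0xbd
9: · ADDLT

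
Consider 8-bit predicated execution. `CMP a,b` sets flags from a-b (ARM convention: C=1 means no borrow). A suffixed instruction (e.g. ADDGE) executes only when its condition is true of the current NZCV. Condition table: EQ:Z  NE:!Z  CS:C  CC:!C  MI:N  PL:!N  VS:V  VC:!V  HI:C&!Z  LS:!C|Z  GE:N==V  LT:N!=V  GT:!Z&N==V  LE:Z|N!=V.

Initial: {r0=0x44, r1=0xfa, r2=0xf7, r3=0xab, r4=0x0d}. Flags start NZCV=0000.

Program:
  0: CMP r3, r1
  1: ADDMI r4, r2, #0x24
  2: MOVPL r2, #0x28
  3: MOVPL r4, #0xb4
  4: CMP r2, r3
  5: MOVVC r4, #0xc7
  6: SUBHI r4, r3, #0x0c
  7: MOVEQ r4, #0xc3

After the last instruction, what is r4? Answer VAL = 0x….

0: ✓ CMP  NZCV=1000
1: ✓ ADDMI  r4←0x1b
2: · MOVPL
3: · MOVPL
4: ✓ CMP  NZCV=0010
5: ✓ MOVVC  r4←0xc7
6: ✓ SUBHI  r4←0x9f
7: · MOVEQ

VAL = 0x9f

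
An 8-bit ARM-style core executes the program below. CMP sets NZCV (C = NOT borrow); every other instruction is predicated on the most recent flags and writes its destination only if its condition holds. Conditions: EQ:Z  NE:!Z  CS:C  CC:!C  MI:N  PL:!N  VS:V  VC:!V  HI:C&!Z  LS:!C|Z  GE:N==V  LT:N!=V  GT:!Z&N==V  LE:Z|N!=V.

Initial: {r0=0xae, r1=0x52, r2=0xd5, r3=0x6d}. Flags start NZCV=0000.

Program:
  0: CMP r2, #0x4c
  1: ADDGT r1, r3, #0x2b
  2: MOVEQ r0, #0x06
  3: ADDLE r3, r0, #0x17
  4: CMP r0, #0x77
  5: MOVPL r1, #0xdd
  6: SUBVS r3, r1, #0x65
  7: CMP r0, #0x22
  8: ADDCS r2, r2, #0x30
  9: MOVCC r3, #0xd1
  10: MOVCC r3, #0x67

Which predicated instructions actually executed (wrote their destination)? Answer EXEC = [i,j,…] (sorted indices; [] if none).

EXEC = [3,5,6,8]

0: ✓ CMP  NZCV=1010
1: · ADDGT
2: · MOVEQ
3: ✓ ADDLE  r3←0xc5
4: ✓ CMP  NZCV=0011
5: ✓ MOVPL  r1←0xdd
6: ✓ SUBVS  r3←0x78
7: ✓ CMP  NZCV=1010
8: ✓ ADDCS  r2←0x05
9: · MOVCC
10: · MOVCC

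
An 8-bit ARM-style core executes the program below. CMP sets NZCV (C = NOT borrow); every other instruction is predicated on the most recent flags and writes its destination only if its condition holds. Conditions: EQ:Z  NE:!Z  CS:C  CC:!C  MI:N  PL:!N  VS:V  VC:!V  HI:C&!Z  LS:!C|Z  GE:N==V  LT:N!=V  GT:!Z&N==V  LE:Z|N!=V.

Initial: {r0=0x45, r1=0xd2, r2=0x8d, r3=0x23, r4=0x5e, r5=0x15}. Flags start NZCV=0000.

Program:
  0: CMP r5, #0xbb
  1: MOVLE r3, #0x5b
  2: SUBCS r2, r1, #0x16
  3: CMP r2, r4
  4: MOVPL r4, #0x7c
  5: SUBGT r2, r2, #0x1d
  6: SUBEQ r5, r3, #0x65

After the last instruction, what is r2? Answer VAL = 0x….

VAL = 0x8d

[0] flags=0000 → (cmp)
[1] flags=0000 LE?F → skip
[2] flags=0000 CS?F → skip
[3] flags=0011 → (cmp)
[4] flags=0011 PL?T → r4=0x7c
[5] flags=0011 GT?F → skip
[6] flags=0011 EQ?F → skip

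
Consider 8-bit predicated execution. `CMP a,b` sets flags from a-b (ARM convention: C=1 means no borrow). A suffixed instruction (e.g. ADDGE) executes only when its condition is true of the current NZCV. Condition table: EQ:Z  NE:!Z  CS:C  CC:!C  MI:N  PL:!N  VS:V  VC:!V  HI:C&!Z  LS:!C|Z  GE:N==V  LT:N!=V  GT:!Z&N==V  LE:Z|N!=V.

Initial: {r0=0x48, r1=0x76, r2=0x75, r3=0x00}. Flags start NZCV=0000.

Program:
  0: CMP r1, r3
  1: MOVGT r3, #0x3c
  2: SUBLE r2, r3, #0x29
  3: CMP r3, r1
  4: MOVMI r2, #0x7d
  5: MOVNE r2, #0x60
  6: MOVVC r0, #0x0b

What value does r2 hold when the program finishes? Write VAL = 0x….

VAL = 0x60

[0] flags=0010 → (cmp)
[1] flags=0010 GT?T → r3=0x3c
[2] flags=0010 LE?F → skip
[3] flags=1000 → (cmp)
[4] flags=1000 MI?T → r2=0x7d
[5] flags=1000 NE?T → r2=0x60
[6] flags=1000 VC?T → r0=0x0b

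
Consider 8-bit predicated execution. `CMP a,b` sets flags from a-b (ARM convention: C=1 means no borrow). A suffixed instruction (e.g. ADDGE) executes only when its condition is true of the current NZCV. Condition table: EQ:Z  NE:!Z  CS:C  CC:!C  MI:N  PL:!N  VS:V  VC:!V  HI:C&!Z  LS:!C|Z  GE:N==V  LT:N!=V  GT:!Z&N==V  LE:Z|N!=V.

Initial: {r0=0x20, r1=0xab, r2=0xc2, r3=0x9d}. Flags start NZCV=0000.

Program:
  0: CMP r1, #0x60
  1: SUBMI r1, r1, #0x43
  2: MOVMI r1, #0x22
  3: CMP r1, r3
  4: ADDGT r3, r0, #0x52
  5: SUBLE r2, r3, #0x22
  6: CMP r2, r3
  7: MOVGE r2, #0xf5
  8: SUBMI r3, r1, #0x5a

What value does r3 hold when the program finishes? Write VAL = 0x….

0: ✓ CMP  NZCV=0011
1: · SUBMI
2: · MOVMI
3: ✓ CMP  NZCV=0010
4: ✓ ADDGT  r3←0x72
5: · SUBLE
6: ✓ CMP  NZCV=0011
7: · MOVGE
8: · SUBMI

VAL = 0x72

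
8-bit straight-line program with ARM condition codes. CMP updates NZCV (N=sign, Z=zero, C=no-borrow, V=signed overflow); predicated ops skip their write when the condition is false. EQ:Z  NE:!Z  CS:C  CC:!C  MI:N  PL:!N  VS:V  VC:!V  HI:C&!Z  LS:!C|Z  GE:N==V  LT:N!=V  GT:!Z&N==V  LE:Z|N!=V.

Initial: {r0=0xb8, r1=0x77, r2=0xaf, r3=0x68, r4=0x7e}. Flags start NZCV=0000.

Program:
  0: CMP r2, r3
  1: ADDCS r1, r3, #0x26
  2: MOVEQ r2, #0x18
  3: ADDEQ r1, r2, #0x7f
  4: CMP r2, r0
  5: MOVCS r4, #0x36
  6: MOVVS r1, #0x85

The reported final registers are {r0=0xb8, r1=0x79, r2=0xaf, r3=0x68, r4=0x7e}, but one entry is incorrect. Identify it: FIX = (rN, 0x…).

FIX = (r1, 0x8e)

[0] flags=0011 → (cmp)
[1] flags=0011 CS?T → r1=0x8e
[2] flags=0011 EQ?F → skip
[3] flags=0011 EQ?F → skip
[4] flags=1000 → (cmp)
[5] flags=1000 CS?F → skip
[6] flags=1000 VS?F → skip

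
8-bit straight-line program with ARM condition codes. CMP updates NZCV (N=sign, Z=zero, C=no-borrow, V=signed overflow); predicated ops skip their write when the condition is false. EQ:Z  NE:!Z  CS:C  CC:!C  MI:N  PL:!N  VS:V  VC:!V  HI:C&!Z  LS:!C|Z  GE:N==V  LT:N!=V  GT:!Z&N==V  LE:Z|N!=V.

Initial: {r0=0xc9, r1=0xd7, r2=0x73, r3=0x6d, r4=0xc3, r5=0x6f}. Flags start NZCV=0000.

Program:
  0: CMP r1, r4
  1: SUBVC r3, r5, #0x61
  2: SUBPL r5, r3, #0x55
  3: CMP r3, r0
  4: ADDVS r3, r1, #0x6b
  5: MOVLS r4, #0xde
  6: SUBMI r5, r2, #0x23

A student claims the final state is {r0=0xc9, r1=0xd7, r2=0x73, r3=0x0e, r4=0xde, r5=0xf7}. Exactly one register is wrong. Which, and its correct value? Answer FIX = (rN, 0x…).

FIX = (r5, 0xb9)

[0] flags=0010 → (cmp)
[1] flags=0010 VC?T → r3=0x0e
[2] flags=0010 PL?T → r5=0xb9
[3] flags=0000 → (cmp)
[4] flags=0000 VS?F → skip
[5] flags=0000 LS?T → r4=0xde
[6] flags=0000 MI?F → skip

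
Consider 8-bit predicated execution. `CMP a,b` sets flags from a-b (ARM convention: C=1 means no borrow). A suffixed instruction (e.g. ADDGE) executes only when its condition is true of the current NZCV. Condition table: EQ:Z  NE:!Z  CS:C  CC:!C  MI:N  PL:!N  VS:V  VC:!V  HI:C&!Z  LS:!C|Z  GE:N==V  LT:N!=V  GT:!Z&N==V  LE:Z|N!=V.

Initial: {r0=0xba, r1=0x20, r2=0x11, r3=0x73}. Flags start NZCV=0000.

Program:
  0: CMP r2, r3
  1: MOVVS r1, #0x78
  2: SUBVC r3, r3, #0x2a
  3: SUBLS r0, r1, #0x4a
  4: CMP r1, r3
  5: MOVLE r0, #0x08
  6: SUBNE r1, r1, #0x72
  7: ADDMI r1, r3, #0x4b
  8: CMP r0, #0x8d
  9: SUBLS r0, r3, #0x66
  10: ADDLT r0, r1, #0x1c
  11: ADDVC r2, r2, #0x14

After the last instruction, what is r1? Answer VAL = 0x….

[0] flags=1000 → (cmp)
[1] flags=1000 VS?F → skip
[2] flags=1000 VC?T → r3=0x49
[3] flags=1000 LS?T → r0=0xd6
[4] flags=1000 → (cmp)
[5] flags=1000 LE?T → r0=0x08
[6] flags=1000 NE?T → r1=0xae
[7] flags=1000 MI?T → r1=0x94
[8] flags=0000 → (cmp)
[9] flags=0000 LS?T → r0=0xe3
[10] flags=0000 LT?F → skip
[11] flags=0000 VC?T → r2=0x25

VAL = 0x94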